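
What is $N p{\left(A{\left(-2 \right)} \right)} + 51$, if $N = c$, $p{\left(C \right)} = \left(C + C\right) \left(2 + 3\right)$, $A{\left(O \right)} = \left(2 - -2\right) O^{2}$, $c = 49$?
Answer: $7891$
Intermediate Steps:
$A{\left(O \right)} = 4 O^{2}$ ($A{\left(O \right)} = \left(2 + 2\right) O^{2} = 4 O^{2}$)
$p{\left(C \right)} = 10 C$ ($p{\left(C \right)} = 2 C 5 = 10 C$)
$N = 49$
$N p{\left(A{\left(-2 \right)} \right)} + 51 = 49 \cdot 10 \cdot 4 \left(-2\right)^{2} + 51 = 49 \cdot 10 \cdot 4 \cdot 4 + 51 = 49 \cdot 10 \cdot 16 + 51 = 49 \cdot 160 + 51 = 7840 + 51 = 7891$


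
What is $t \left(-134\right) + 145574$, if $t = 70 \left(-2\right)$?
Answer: $164334$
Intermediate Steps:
$t = -140$
$t \left(-134\right) + 145574 = \left(-140\right) \left(-134\right) + 145574 = 18760 + 145574 = 164334$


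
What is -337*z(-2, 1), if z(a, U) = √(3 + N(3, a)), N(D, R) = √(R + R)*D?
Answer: -337*√(3 + 6*I) ≈ -742.48 - 458.88*I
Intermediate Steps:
N(D, R) = D*√2*√R (N(D, R) = √(2*R)*D = (√2*√R)*D = D*√2*√R)
z(a, U) = √(3 + 3*√2*√a)
-337*z(-2, 1) = -337*√(3 + 3*√2*√(-2)) = -337*√(3 + 3*√2*(I*√2)) = -337*√(3 + 6*I)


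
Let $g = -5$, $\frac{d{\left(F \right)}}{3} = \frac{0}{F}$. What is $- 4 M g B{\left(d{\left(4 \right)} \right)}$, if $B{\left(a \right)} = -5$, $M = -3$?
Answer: $300$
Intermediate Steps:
$d{\left(F \right)} = 0$ ($d{\left(F \right)} = 3 \frac{0}{F} = 3 \cdot 0 = 0$)
$- 4 M g B{\left(d{\left(4 \right)} \right)} = \left(-4\right) \left(-3\right) \left(-5\right) \left(-5\right) = 12 \left(-5\right) \left(-5\right) = \left(-60\right) \left(-5\right) = 300$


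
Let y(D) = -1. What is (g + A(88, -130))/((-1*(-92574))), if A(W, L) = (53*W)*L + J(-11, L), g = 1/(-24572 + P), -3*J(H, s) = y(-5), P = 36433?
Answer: -10787336348/1647030321 ≈ -6.5496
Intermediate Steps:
J(H, s) = ⅓ (J(H, s) = -⅓*(-1) = ⅓)
g = 1/11861 (g = 1/(-24572 + 36433) = 1/11861 ≈ 8.4310e-5)
A(W, L) = ⅓ + 53*L*W (A(W, L) = (53*W)*L + ⅓ = 53*L*W + ⅓ = ⅓ + 53*L*W)
(g + A(88, -130))/((-1*(-92574))) = (1/11861 + (⅓ + 53*(-130)*88))/((-1*(-92574))) = (1/11861 + (⅓ - 606320))/92574 = (1/11861 - 1818959/3)*(1/92574) = -21574672696/35583*1/92574 = -10787336348/1647030321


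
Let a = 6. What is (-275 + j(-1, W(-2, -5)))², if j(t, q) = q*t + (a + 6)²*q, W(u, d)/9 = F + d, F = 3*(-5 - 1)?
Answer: 892575376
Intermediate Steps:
F = -18 (F = 3*(-6) = -18)
W(u, d) = -162 + 9*d (W(u, d) = 9*(-18 + d) = -162 + 9*d)
j(t, q) = 144*q + q*t (j(t, q) = q*t + (6 + 6)²*q = q*t + 12²*q = q*t + 144*q = 144*q + q*t)
(-275 + j(-1, W(-2, -5)))² = (-275 + (-162 + 9*(-5))*(144 - 1))² = (-275 + (-162 - 45)*143)² = (-275 - 207*143)² = (-275 - 29601)² = (-29876)² = 892575376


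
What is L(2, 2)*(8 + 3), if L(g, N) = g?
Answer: 22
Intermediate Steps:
L(2, 2)*(8 + 3) = 2*(8 + 3) = 2*11 = 22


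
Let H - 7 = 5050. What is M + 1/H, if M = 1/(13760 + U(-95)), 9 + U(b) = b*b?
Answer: 2141/8859864 ≈ 0.00024165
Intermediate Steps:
U(b) = -9 + b**2 (U(b) = -9 + b*b = -9 + b**2)
H = 5057 (H = 7 + 5050 = 5057)
M = 1/22776 (M = 1/(13760 + (-9 + (-95)**2)) = 1/(13760 + (-9 + 9025)) = 1/(13760 + 9016) = 1/22776 ≈ 4.3906e-5)
M + 1/H = 1/22776 + 1/5057 = 2141/8859864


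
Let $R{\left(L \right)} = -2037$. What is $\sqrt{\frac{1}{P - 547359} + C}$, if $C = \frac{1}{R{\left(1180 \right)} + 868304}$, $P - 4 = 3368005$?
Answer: $\frac{\sqrt{360349831070789014}}{488687202710} \approx 0.0012284$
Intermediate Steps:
$P = 3368009$ ($P = 4 + 3368005 = 3368009$)
$C = \frac{1}{866267}$ ($C = \frac{1}{-2037 + 868304} = \frac{1}{866267} \approx 1.1544 \cdot 10^{-6}$)
$\sqrt{\frac{1}{P - 547359} + C} = \sqrt{\frac{1}{3368009 - 547359} + \frac{1}{866267}} = \sqrt{\frac{1}{2820650} + \frac{1}{866267}} = \sqrt{\frac{3686917}{2443436013550}} = \frac{\sqrt{360349831070789014}}{488687202710}$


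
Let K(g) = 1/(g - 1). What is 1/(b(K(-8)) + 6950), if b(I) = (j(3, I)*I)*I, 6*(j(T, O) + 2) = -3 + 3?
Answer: 81/562948 ≈ 0.00014389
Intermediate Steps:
K(g) = 1/(-1 + g)
j(T, O) = -2 (j(T, O) = -2 + (-3 + 3)/6 = -2 + (⅙)*0 = -2 + 0 = -2)
b(I) = -2*I² (b(I) = (-2*I)*I = -2*I²)
1/(b(K(-8)) + 6950) = 1/(-2/(-1 - 8)² + 6950) = 1/(-2*(1/(-9))² + 6950) = 1/(-2*(-⅑)² + 6950) = 1/(-2*1/81 + 6950) = 1/(-2/81 + 6950) = 1/(562948/81) = 81/562948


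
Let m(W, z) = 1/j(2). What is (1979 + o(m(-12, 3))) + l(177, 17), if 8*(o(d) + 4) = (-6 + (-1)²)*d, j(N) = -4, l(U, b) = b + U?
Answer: 69413/32 ≈ 2169.2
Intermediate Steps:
l(U, b) = U + b
m(W, z) = -¼ (m(W, z) = 1/(-4) = -¼)
o(d) = -4 - 5*d/8 (o(d) = -4 + ((-6 + (-1)²)*d)/8 = -4 + ((-6 + 1)*d)/8 = -4 + (-5*d)/8 = -4 - 5*d/8)
(1979 + o(m(-12, 3))) + l(177, 17) = (1979 + (-4 - 5/8*(-¼))) + (177 + 17) = (1979 + (-4 + 5/32)) + 194 = (1979 - 123/32) + 194 = 63205/32 + 194 = 69413/32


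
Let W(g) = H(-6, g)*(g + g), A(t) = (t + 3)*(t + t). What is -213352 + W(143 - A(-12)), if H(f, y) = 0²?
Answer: -213352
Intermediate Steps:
H(f, y) = 0
A(t) = 2*t*(3 + t) (A(t) = (3 + t)*(2*t) = 2*t*(3 + t))
W(g) = 0 (W(g) = 0*(g + g) = 0*(2*g) = 0)
-213352 + W(143 - A(-12)) = -213352 + 0 = -213352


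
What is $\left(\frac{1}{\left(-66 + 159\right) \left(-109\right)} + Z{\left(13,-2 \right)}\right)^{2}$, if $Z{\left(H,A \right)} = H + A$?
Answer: $\frac{12433588036}{102758769} \approx 121.0$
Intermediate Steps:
$Z{\left(H,A \right)} = A + H$
$\left(\frac{1}{\left(-66 + 159\right) \left(-109\right)} + Z{\left(13,-2 \right)}\right)^{2} = \left(\frac{1}{\left(-66 + 159\right) \left(-109\right)} + \left(-2 + 13\right)\right)^{2} = \left(\frac{1}{93} \left(- \frac{1}{109}\right) + 11\right)^{2} = \left(- \frac{1}{10137} + 11\right)^{2} = \left(\frac{111506}{10137}\right)^{2} = \frac{12433588036}{102758769}$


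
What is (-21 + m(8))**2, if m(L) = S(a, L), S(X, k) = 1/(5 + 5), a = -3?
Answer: 43681/100 ≈ 436.81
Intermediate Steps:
S(X, k) = 1/10
m(L) = 1/10
(-21 + m(8))**2 = (-21 + 1/10)**2 = (-209/10)**2 = 43681/100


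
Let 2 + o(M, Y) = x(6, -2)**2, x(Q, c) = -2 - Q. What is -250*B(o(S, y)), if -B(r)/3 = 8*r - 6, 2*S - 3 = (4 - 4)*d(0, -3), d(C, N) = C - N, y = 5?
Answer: 367500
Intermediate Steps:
S = 3/2 (S = 3/2 + ((4 - 4)*(0 - 1*(-3)))/2 = 3/2 + (0*(0 + 3))/2 = 3/2 + (0*3)/2 = 3/2 + (1/2)*0 = 3/2 + 0 = 3/2 ≈ 1.5000)
o(M, Y) = 62 (o(M, Y) = -2 + (-2 - 1*6)**2 = -2 + (-2 - 6)**2 = -2 + (-8)**2 = -2 + 64 = 62)
B(r) = 18 - 24*r (B(r) = -3*(8*r - 6) = -3*(-6 + 8*r) = 18 - 24*r)
-250*B(o(S, y)) = -250*(18 - 24*62) = -250*(18 - 1488) = -250*(-1470) = 367500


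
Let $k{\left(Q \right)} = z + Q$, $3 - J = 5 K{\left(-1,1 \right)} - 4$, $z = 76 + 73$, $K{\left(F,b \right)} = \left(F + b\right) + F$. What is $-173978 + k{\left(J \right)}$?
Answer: $-173817$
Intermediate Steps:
$K{\left(F,b \right)} = b + 2 F$
$z = 149$
$J = 12$ ($J = 3 - \left(5 \left(1 + 2 \left(-1\right)\right) - 4\right) = 3 - \left(5 \left(1 - 2\right) - 4\right) = 3 - \left(5 \left(-1\right) - 4\right) = 3 - \left(-5 - 4\right) = 3 - -9 = 3 + 9 = 12$)
$k{\left(Q \right)} = 149 + Q$
$-173978 + k{\left(J \right)} = -173978 + \left(149 + 12\right) = -173978 + 161 = -173817$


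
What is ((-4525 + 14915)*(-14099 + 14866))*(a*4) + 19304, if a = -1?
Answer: -31857216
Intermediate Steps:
((-4525 + 14915)*(-14099 + 14866))*(a*4) + 19304 = ((-4525 + 14915)*(-14099 + 14866))*(-1*4) + 19304 = (10390*767)*(-4) + 19304 = 7969130*(-4) + 19304 = -31876520 + 19304 = -31857216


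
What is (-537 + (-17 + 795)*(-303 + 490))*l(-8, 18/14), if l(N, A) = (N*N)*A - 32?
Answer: 7288864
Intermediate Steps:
l(N, A) = -32 + A*N² (l(N, A) = N²*A - 32 = A*N² - 32 = -32 + A*N²)
(-537 + (-17 + 795)*(-303 + 490))*l(-8, 18/14) = (-537 + (-17 + 795)*(-303 + 490))*(-32 + (18/14)*(-8)²) = (-537 + 778*187)*(-32 + (18*(1/14))*64) = (-537 + 145486)*(-32 + (9/7)*64) = 144949*(-32 + 576/7) = 144949*(352/7) = 7288864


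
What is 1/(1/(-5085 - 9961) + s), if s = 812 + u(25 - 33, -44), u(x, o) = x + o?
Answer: 15046/11434959 ≈ 0.0013158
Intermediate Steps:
u(x, o) = o + x
s = 760 (s = 812 + (-44 + (25 - 33)) = 812 + (-44 - 8) = 812 - 52 = 760)
1/(1/(-5085 - 9961) + s) = 1/(1/(-5085 - 9961) + 760) = 1/(1/(-15046) + 760) = 1/(-1/15046 + 760) = 1/(11434959/15046) = 15046/11434959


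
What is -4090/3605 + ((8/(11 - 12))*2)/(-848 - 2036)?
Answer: -814/721 ≈ -1.1290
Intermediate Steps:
-4090/3605 + ((8/(11 - 12))*2)/(-848 - 2036) = -4090*1/3605 + ((8/(-1))*2)/(-2884) = -818/721 + ((8*(-1))*2)*(-1/2884) = -818/721 - 8*2*(-1/2884) = -818/721 - 16*(-1/2884) = -818/721 + 4/721 = -814/721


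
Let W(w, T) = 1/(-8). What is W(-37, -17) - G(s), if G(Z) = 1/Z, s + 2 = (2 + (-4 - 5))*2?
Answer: -1/16 ≈ -0.062500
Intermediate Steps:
W(w, T) = -1/8
s = -16 (s = -2 + (2 + (-4 - 5))*2 = -2 + (2 - 9)*2 = -2 - 7*2 = -2 - 14 = -16)
W(-37, -17) - G(s) = -1/8 - 1/(-16) = -1/8 - 1*(-1/16) = -1/8 + 1/16 = -1/16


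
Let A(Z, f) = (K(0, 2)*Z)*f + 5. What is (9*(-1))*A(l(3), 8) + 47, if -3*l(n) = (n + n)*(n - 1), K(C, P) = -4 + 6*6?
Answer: 9218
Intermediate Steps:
K(C, P) = 32 (K(C, P) = -4 + 36 = 32)
l(n) = -2*n*(-1 + n)/3 (l(n) = -(n + n)*(n - 1)/3 = -2*n*(-1 + n)/3)
A(Z, f) = 5 + 32*Z*f (A(Z, f) = (32*Z)*f + 5 = 32*Z*f + 5 = 5 + 32*Z*f)
(9*(-1))*A(l(3), 8) + 47 = (9*(-1))*(5 + 32*((⅔)*3*(1 - 1*3))*8) + 47 = -9*(5 + 32*((⅔)*3*(1 - 3))*8) + 47 = -9*(5 + 32*((⅔)*3*(-2))*8) + 47 = -9*(5 + 32*(-4)*8) + 47 = -9*(5 - 1024) + 47 = -9*(-1019) + 47 = 9171 + 47 = 9218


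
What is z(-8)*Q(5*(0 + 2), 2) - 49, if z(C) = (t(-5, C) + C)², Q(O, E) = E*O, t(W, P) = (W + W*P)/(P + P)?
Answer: 129709/64 ≈ 2026.7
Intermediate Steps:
t(W, P) = (W + P*W)/(2*P) (t(W, P) = (W + P*W)/((2*P)) = (W + P*W)*(1/(2*P)) = (W + P*W)/(2*P))
z(C) = (C - 5*(1 + C)/(2*C))² (z(C) = ((½)*(-5)*(1 + C)/C + C)² = (-5*(1 + C)/(2*C) + C)² = (C - 5*(1 + C)/(2*C))²)
z(-8)*Q(5*(0 + 2), 2) - 49 = ((¼)*(-5 - 5*(-8) + 2*(-8)²)²/(-8)²)*(2*(5*(0 + 2))) - 49 = ((¼)*(1/64)*(-5 + 40 + 2*64)²)*(2*(5*2)) - 49 = ((¼)*(1/64)*(-5 + 40 + 128)²)*(2*10) - 49 = ((¼)*(1/64)*163²)*20 - 49 = ((¼)*(1/64)*26569)*20 - 49 = (26569/256)*20 - 49 = 132845/64 - 49 = 129709/64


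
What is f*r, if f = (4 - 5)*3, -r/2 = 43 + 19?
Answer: 372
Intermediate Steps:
r = -124 (r = -2*(43 + 19) = -2*62 = -124)
f = -3 (f = -1*3 = -3)
f*r = -3*(-124) = 372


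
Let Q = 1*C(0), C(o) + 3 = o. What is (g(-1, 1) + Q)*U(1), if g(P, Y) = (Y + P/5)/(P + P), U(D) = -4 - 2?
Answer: 102/5 ≈ 20.400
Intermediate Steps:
C(o) = -3 + o
U(D) = -6
g(P, Y) = (Y + P/5)/(2*P) (g(P, Y) = (Y + P*(1/5))/((2*P)) = (Y + P/5)*(1/(2*P)) = (Y + P/5)/(2*P))
Q = -3 (Q = 1*(-3 + 0) = 1*(-3) = -3)
(g(-1, 1) + Q)*U(1) = ((1/10)*(-1 + 5*1)/(-1) - 3)*(-6) = ((1/10)*(-1)*(-1 + 5) - 3)*(-6) = ((1/10)*(-1)*4 - 3)*(-6) = (-2/5 - 3)*(-6) = -17/5*(-6) = 102/5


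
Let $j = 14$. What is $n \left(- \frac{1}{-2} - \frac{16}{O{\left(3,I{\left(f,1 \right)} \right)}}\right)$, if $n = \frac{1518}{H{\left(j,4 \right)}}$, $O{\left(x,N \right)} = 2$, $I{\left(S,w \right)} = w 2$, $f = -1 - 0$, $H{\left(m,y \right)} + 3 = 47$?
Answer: $- \frac{1035}{4} \approx -258.75$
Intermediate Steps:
$H{\left(m,y \right)} = 44$ ($H{\left(m,y \right)} = -3 + 47 = 44$)
$f = -1$ ($f = -1 + 0 = -1$)
$I{\left(S,w \right)} = 2 w$
$n = \frac{69}{2}$ ($n = \frac{1518}{44} = 1518 \cdot \frac{1}{44} = \frac{69}{2} \approx 34.5$)
$n \left(- \frac{1}{-2} - \frac{16}{O{\left(3,I{\left(f,1 \right)} \right)}}\right) = \frac{69 \left(- \frac{1}{-2} - \frac{16}{2}\right)}{2} = \frac{69 \left(\left(-1\right) \left(- \frac{1}{2}\right) - 8\right)}{2} = \frac{69 \left(\frac{1}{2} - 8\right)}{2} = \frac{69}{2} \left(- \frac{15}{2}\right) = - \frac{1035}{4}$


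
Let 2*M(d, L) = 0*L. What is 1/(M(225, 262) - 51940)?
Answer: -1/51940 ≈ -1.9253e-5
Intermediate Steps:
M(d, L) = 0 (M(d, L) = (0*L)/2 = (½)*0 = 0)
1/(M(225, 262) - 51940) = 1/(0 - 51940) = 1/(-51940) = -1/51940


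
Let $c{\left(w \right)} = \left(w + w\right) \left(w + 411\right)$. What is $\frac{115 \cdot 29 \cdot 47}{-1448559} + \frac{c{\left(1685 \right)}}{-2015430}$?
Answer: $- \frac{351594468101}{97315642179} \approx -3.6129$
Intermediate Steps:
$c{\left(w \right)} = 2 w \left(411 + w\right)$
$\frac{115 \cdot 29 \cdot 47}{-1448559} + \frac{c{\left(1685 \right)}}{-2015430} = \frac{115 \cdot 29 \cdot 47}{-1448559} + \frac{2 \cdot 1685 \left(411 + 1685\right)}{-2015430} = 3335 \cdot 47 \left(- \frac{1}{1448559}\right) + 2 \cdot 1685 \cdot 2096 \left(- \frac{1}{2015430}\right) = 156745 \left(- \frac{1}{1448559}\right) + 7063520 \left(- \frac{1}{2015430}\right) = - \frac{156745}{1448559} - \frac{706352}{201543} = - \frac{351594468101}{97315642179}$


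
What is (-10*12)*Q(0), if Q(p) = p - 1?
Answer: 120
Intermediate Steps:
Q(p) = -1 + p
(-10*12)*Q(0) = (-10*12)*(-1 + 0) = -120*(-1) = 120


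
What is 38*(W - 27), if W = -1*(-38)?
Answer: 418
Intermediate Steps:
W = 38
38*(W - 27) = 38*(38 - 27) = 38*11 = 418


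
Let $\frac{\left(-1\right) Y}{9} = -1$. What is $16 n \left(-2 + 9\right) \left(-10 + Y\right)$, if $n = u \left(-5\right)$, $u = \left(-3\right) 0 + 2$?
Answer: $1120$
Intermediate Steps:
$Y = 9$ ($Y = \left(-9\right) \left(-1\right) = 9$)
$u = 2$ ($u = 0 + 2 = 2$)
$n = -10$ ($n = 2 \left(-5\right) = -10$)
$16 n \left(-2 + 9\right) \left(-10 + Y\right) = 16 \left(-10\right) \left(-2 + 9\right) \left(-10 + 9\right) = - 160 \cdot 7 \left(-1\right) = \left(-160\right) \left(-7\right) = 1120$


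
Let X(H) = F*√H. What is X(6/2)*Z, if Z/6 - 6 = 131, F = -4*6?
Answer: -19728*√3 ≈ -34170.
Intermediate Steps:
F = -24
X(H) = -24*√H
Z = 822 (Z = 36 + 6*131 = 36 + 786 = 822)
X(6/2)*Z = -24*√3*822 = -19728*√3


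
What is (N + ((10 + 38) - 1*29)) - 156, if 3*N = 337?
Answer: -74/3 ≈ -24.667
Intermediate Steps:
N = 337/3 (N = (1/3)*337 = 337/3 ≈ 112.33)
(N + ((10 + 38) - 1*29)) - 156 = (337/3 + ((10 + 38) - 1*29)) - 156 = (337/3 + (48 - 29)) - 156 = (337/3 + 19) - 156 = 394/3 - 156 = -74/3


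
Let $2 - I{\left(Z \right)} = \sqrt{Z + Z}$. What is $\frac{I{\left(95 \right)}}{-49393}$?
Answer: $- \frac{2}{49393} + \frac{\sqrt{190}}{49393} \approx 0.00023858$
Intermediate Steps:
$I{\left(Z \right)} = 2 - \sqrt{2} \sqrt{Z}$ ($I{\left(Z \right)} = 2 - \sqrt{Z + Z} = 2 - \sqrt{2 Z} = 2 - \sqrt{2} \sqrt{Z}$)
$\frac{I{\left(95 \right)}}{-49393} = \frac{2 - \sqrt{2} \sqrt{95}}{-49393} = \left(2 - \sqrt{190}\right) \left(- \frac{1}{49393}\right) = - \frac{2}{49393} + \frac{\sqrt{190}}{49393}$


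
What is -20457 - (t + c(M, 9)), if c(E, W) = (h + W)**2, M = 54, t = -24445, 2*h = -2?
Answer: 3924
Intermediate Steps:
h = -1 (h = (1/2)*(-2) = -1)
c(E, W) = (-1 + W)**2
-20457 - (t + c(M, 9)) = -20457 - (-24445 + (-1 + 9)**2) = -20457 - (-24445 + 8**2) = -20457 - (-24445 + 64) = -20457 - 1*(-24381) = -20457 + 24381 = 3924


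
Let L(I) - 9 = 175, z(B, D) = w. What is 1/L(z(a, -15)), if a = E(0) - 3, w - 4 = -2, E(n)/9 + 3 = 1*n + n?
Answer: 1/184 ≈ 0.0054348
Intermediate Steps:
E(n) = -27 + 18*n (E(n) = -27 + 9*(1*n + n) = -27 + 9*(n + n) = -27 + 9*(2*n) = -27 + 18*n)
w = 2 (w = 4 - 2 = 2)
a = -30 (a = (-27 + 18*0) - 3 = (-27 + 0) - 3 = -27 - 3 = -30)
z(B, D) = 2
L(I) = 184 (L(I) = 9 + 175 = 184)
1/L(z(a, -15)) = 1/184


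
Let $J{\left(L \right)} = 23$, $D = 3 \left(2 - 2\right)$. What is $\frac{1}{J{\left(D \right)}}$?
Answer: $\frac{1}{23} \approx 0.043478$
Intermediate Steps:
$D = 0$ ($D = 3 \cdot 0 = 0$)
$\frac{1}{J{\left(D \right)}} = \frac{1}{23}$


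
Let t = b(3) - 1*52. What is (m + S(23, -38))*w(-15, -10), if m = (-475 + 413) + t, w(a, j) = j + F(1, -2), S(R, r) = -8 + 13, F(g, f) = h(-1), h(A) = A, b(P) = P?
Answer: 1166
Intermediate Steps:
F(g, f) = -1
S(R, r) = 5
t = -49 (t = 3 - 1*52 = 3 - 52 = -49)
w(a, j) = -1 + j (w(a, j) = j - 1 = -1 + j)
m = -111 (m = (-475 + 413) - 49 = -62 - 49 = -111)
(m + S(23, -38))*w(-15, -10) = (-111 + 5)*(-1 - 10) = -106*(-11) = 1166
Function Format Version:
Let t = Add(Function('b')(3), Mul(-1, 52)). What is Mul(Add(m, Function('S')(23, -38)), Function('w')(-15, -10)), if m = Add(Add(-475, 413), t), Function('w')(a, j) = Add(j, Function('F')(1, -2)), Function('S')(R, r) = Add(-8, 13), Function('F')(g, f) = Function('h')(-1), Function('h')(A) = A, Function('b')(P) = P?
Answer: 1166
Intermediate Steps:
Function('F')(g, f) = -1
Function('S')(R, r) = 5
t = -49 (t = Add(3, Mul(-1, 52)) = Add(3, -52) = -49)
Function('w')(a, j) = Add(-1, j) (Function('w')(a, j) = Add(j, -1) = Add(-1, j))
m = -111 (m = Add(Add(-475, 413), -49) = Add(-62, -49) = -111)
Mul(Add(m, Function('S')(23, -38)), Function('w')(-15, -10)) = Mul(Add(-111, 5), Add(-1, -10)) = Mul(-106, -11) = 1166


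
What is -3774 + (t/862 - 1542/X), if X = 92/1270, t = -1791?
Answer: -496886787/19826 ≈ -25062.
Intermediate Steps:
X = 46/635 (X = 92*(1/1270) = 46/635 ≈ 0.072441)
-3774 + (t/862 - 1542/X) = -3774 + (-1791/862 - 1542/46/635) = -3774 + (-1791*1/862 - 1542*635/46) = -3774 + (-1791/862 - 489585/23) = -3774 - 422063463/19826 = -496886787/19826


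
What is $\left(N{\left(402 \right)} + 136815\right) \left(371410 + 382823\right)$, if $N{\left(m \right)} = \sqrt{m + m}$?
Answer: $103190387895 + 1508466 \sqrt{201} \approx 1.0321 \cdot 10^{11}$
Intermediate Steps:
$N{\left(m \right)} = \sqrt{2} \sqrt{m}$ ($N{\left(m \right)} = \sqrt{2 m} = \sqrt{2} \sqrt{m}$)
$\left(N{\left(402 \right)} + 136815\right) \left(371410 + 382823\right) = \left(\sqrt{2} \sqrt{402} + 136815\right) \left(371410 + 382823\right) = \left(2 \sqrt{201} + 136815\right) 754233 = \left(136815 + 2 \sqrt{201}\right) 754233 = 103190387895 + 1508466 \sqrt{201}$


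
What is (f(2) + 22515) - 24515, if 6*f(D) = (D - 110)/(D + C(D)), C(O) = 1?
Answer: -2006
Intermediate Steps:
f(D) = (-110 + D)/(6*(1 + D)) (f(D) = ((D - 110)/(D + 1))/6 = ((-110 + D)/(1 + D))/6 = (-110 + D)/(6*(1 + D)))
(f(2) + 22515) - 24515 = ((-110 + 2)/(6*(1 + 2)) + 22515) - 24515 = ((⅙)*(-108)/3 + 22515) - 24515 = ((⅙)*(⅓)*(-108) + 22515) - 24515 = (-6 + 22515) - 24515 = 22509 - 24515 = -2006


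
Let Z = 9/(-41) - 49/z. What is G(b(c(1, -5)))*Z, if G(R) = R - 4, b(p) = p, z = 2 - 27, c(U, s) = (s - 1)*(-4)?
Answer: 7136/205 ≈ 34.810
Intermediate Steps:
c(U, s) = 4 - 4*s (c(U, s) = (-1 + s)*(-4) = 4 - 4*s)
z = -25
Z = 1784/1025 (Z = 9/(-41) - 49/(-25) = 9*(-1/41) - 49*(-1/25) = -9/41 + 49/25 = 1784/1025 ≈ 1.7405)
G(R) = -4 + R
G(b(c(1, -5)))*Z = (-4 + (4 - 4*(-5)))*(1784/1025) = (-4 + (4 + 20))*(1784/1025) = (-4 + 24)*(1784/1025) = 20*(1784/1025) = 7136/205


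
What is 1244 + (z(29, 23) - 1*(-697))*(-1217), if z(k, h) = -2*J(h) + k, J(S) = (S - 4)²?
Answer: -3624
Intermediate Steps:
J(S) = (-4 + S)²
z(k, h) = k - 2*(-4 + h)² (z(k, h) = -2*(-4 + h)² + k = k - 2*(-4 + h)²)
1244 + (z(29, 23) - 1*(-697))*(-1217) = 1244 + ((29 - 2*(-4 + 23)²) - 1*(-697))*(-1217) = 1244 + ((29 - 2*19²) + 697)*(-1217) = 1244 + ((29 - 2*361) + 697)*(-1217) = 1244 + ((29 - 722) + 697)*(-1217) = 1244 + (-693 + 697)*(-1217) = 1244 + 4*(-1217) = 1244 - 4868 = -3624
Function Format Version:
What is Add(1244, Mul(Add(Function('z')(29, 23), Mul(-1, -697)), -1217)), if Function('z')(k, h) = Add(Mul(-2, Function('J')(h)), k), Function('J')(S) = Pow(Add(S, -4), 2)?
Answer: -3624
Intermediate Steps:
Function('J')(S) = Pow(Add(-4, S), 2)
Function('z')(k, h) = Add(k, Mul(-2, Pow(Add(-4, h), 2))) (Function('z')(k, h) = Add(Mul(-2, Pow(Add(-4, h), 2)), k) = Add(k, Mul(-2, Pow(Add(-4, h), 2))))
Add(1244, Mul(Add(Function('z')(29, 23), Mul(-1, -697)), -1217)) = Add(1244, Mul(Add(Add(29, Mul(-2, Pow(Add(-4, 23), 2))), Mul(-1, -697)), -1217)) = Add(1244, Mul(Add(Add(29, Mul(-2, Pow(19, 2))), 697), -1217)) = Add(1244, Mul(Add(Add(29, Mul(-2, 361)), 697), -1217)) = Add(1244, Mul(Add(Add(29, -722), 697), -1217)) = Add(1244, Mul(Add(-693, 697), -1217)) = Add(1244, Mul(4, -1217)) = Add(1244, -4868) = -3624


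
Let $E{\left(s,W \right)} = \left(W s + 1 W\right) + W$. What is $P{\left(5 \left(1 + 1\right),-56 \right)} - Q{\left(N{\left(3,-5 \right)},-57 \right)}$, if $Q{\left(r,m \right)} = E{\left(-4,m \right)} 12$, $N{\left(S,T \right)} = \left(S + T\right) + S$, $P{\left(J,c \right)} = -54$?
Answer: $-1422$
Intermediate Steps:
$N{\left(S,T \right)} = T + 2 S$
$E{\left(s,W \right)} = 2 W + W s$ ($E{\left(s,W \right)} = \left(W s + W\right) + W = \left(W + W s\right) + W = 2 W + W s$)
$Q{\left(r,m \right)} = - 24 m$ ($Q{\left(r,m \right)} = m \left(2 - 4\right) 12 = m \left(-2\right) 12 = - 2 m 12 = - 24 m$)
$P{\left(5 \left(1 + 1\right),-56 \right)} - Q{\left(N{\left(3,-5 \right)},-57 \right)} = -54 - \left(-24\right) \left(-57\right) = -54 - 1368 = -1422$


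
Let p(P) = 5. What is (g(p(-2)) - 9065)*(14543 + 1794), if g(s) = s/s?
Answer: -148078568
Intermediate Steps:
g(s) = 1
(g(p(-2)) - 9065)*(14543 + 1794) = (1 - 9065)*(14543 + 1794) = -9064*16337 = -148078568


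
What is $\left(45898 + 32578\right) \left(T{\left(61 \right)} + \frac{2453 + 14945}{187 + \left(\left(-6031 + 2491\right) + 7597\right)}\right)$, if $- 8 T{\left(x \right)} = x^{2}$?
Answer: $- \frac{76772776515}{2122} \approx -3.6179 \cdot 10^{7}$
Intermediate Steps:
$T{\left(x \right)} = - \frac{x^{2}}{8}$
$\left(45898 + 32578\right) \left(T{\left(61 \right)} + \frac{2453 + 14945}{187 + \left(\left(-6031 + 2491\right) + 7597\right)}\right) = \left(45898 + 32578\right) \left(- \frac{61^{2}}{8} + \frac{2453 + 14945}{187 + \left(\left(-6031 + 2491\right) + 7597\right)}\right) = 78476 \left(\left(- \frac{1}{8}\right) 3721 + \frac{17398}{187 + \left(-3540 + 7597\right)}\right) = 78476 \left(- \frac{3721}{8} + \frac{17398}{187 + 4057}\right) = 78476 \left(- \frac{3721}{8} + \frac{17398}{4244}\right) = 78476 \left(- \frac{3721}{8} + 17398 \cdot \frac{1}{4244}\right) = 78476 \left(- \frac{3721}{8} + \frac{8699}{2122}\right) = 78476 \left(- \frac{3913185}{8488}\right) = - \frac{76772776515}{2122}$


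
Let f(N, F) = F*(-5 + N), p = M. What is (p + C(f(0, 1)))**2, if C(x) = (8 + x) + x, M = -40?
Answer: 1764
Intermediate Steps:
p = -40
C(x) = 8 + 2*x
(p + C(f(0, 1)))**2 = (-40 + (8 + 2*(1*(-5 + 0))))**2 = (-40 + (8 + 2*(1*(-5))))**2 = (-40 + (8 + 2*(-5)))**2 = (-40 + (8 - 10))**2 = (-40 - 2)**2 = (-42)**2 = 1764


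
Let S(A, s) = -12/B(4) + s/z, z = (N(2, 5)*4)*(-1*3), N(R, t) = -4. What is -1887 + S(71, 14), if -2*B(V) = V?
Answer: -45137/24 ≈ -1880.7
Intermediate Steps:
B(V) = -V/2
z = 48 (z = (-4*4)*(-1*3) = -16*(-3) = 48)
S(A, s) = 6 + s/48 (S(A, s) = -12/((-½*4)) + s/48 = -12/(-2) + s*(1/48) = -12*(-½) + s/48 = 6 + s/48)
-1887 + S(71, 14) = -1887 + (6 + (1/48)*14) = -1887 + (6 + 7/24) = -1887 + 151/24 = -45137/24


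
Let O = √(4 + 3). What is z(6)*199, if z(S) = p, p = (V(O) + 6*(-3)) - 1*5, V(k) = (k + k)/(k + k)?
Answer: -4378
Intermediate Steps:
O = √7 ≈ 2.6458
V(k) = 1 (V(k) = (2*k)/((2*k)) = (2*k)*(1/(2*k)) = 1)
p = -22 (p = (1 + 6*(-3)) - 1*5 = (1 - 18) - 5 = -17 - 5 = -22)
z(S) = -22
z(6)*199 = -22*199 = -4378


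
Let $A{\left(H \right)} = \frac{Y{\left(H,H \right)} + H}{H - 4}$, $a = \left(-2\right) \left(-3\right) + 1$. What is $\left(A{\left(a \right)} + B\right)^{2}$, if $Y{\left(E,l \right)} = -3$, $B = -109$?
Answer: $\frac{104329}{9} \approx 11592.0$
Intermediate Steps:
$a = 7$ ($a = 6 + 1 = 7$)
$A{\left(H \right)} = \frac{-3 + H}{-4 + H}$ ($A{\left(H \right)} = \frac{-3 + H}{H - 4} = \frac{-3 + H}{-4 + H}$)
$\left(A{\left(a \right)} + B\right)^{2} = \left(\frac{-3 + 7}{-4 + 7} - 109\right)^{2} = \left(\frac{1}{3} \cdot 4 - 109\right)^{2} = \left(\frac{4}{3} - 109\right)^{2} = \left(- \frac{323}{3}\right)^{2} = \frac{104329}{9}$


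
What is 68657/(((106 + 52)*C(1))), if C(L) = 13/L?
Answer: 68657/2054 ≈ 33.426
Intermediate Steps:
68657/(((106 + 52)*C(1))) = 68657/(((106 + 52)*(13/1))) = 68657/((158*(13*1))) = 68657/((158*13)) = 68657/2054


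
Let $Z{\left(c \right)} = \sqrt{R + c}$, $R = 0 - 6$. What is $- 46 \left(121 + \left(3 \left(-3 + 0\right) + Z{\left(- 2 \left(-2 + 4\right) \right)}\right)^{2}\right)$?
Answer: $-8832 + 828 i \sqrt{10} \approx -8832.0 + 2618.4 i$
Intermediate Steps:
$R = -6$ ($R = 0 - 6 = -6$)
$Z{\left(c \right)} = \sqrt{-6 + c}$
$- 46 \left(121 + \left(3 \left(-3 + 0\right) + Z{\left(- 2 \left(-2 + 4\right) \right)}\right)^{2}\right) = - 46 \left(121 + \left(3 \left(-3 + 0\right) + \sqrt{-6 - 2 \left(-2 + 4\right)}\right)^{2}\right) = - 46 \left(121 + \left(3 \left(-3\right) + \sqrt{-6 - 4}\right)^{2}\right) = - 46 \left(121 + \left(-9 + \sqrt{-6 - 4}\right)^{2}\right) = - 46 \left(121 + \left(-9 + \sqrt{-10}\right)^{2}\right) = - 46 \left(121 + \left(-9 + i \sqrt{10}\right)^{2}\right) = -5566 - 46 \left(-9 + i \sqrt{10}\right)^{2}$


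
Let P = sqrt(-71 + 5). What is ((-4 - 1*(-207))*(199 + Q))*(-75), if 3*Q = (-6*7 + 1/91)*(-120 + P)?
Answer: -371814075/13 + 2770225*I*sqrt(66)/13 ≈ -2.8601e+7 + 1.7312e+6*I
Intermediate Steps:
P = I*sqrt(66) (P = sqrt(-66) = I*sqrt(66) ≈ 8.124*I)
Q = 152840/91 - 3821*I*sqrt(66)/273 (Q = ((-6*7 + 1/91)*(-120 + I*sqrt(66)))/3 = ((-42 + 1/91)*(-120 + I*sqrt(66)))/3 = (-3821*(-120 + I*sqrt(66))/91)/3 = (458520/91 - 3821*I*sqrt(66)/91)/3 = 152840/91 - 3821*I*sqrt(66)/273 ≈ 1679.6 - 113.71*I)
((-4 - 1*(-207))*(199 + Q))*(-75) = ((-4 - 1*(-207))*(199 + (152840/91 - 3821*I*sqrt(66)/273)))*(-75) = ((-4 + 207)*(170949/91 - 3821*I*sqrt(66)/273))*(-75) = (203*(170949/91 - 3821*I*sqrt(66)/273))*(-75) = (4957521/13 - 110809*I*sqrt(66)/39)*(-75) = -371814075/13 + 2770225*I*sqrt(66)/13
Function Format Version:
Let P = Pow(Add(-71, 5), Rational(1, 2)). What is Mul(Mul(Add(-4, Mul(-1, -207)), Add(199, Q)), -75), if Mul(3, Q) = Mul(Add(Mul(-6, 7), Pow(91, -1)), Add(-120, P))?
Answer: Add(Rational(-371814075, 13), Mul(Rational(2770225, 13), I, Pow(66, Rational(1, 2)))) ≈ Add(-2.8601e+7, Mul(1.7312e+6, I))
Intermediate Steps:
P = Mul(I, Pow(66, Rational(1, 2))) (P = Pow(-66, Rational(1, 2)) = Mul(I, Pow(66, Rational(1, 2))) ≈ Mul(8.1240, I))
Q = Add(Rational(152840, 91), Mul(Rational(-3821, 273), I, Pow(66, Rational(1, 2)))) (Q = Mul(Rational(1, 3), Mul(Add(Mul(-6, 7), Pow(91, -1)), Add(-120, Mul(I, Pow(66, Rational(1, 2)))))) = Mul(Rational(1, 3), Mul(Add(-42, Rational(1, 91)), Add(-120, Mul(I, Pow(66, Rational(1, 2)))))) = Mul(Rational(1, 3), Mul(Rational(-3821, 91), Add(-120, Mul(I, Pow(66, Rational(1, 2)))))) = Mul(Rational(1, 3), Add(Rational(458520, 91), Mul(Rational(-3821, 91), I, Pow(66, Rational(1, 2))))) = Add(Rational(152840, 91), Mul(Rational(-3821, 273), I, Pow(66, Rational(1, 2)))) ≈ Add(1679.6, Mul(-113.71, I)))
Mul(Mul(Add(-4, Mul(-1, -207)), Add(199, Q)), -75) = Mul(Mul(Add(-4, Mul(-1, -207)), Add(199, Add(Rational(152840, 91), Mul(Rational(-3821, 273), I, Pow(66, Rational(1, 2)))))), -75) = Mul(Mul(Add(-4, 207), Add(Rational(170949, 91), Mul(Rational(-3821, 273), I, Pow(66, Rational(1, 2))))), -75) = Mul(Mul(203, Add(Rational(170949, 91), Mul(Rational(-3821, 273), I, Pow(66, Rational(1, 2))))), -75) = Mul(Add(Rational(4957521, 13), Mul(Rational(-110809, 39), I, Pow(66, Rational(1, 2)))), -75) = Add(Rational(-371814075, 13), Mul(Rational(2770225, 13), I, Pow(66, Rational(1, 2))))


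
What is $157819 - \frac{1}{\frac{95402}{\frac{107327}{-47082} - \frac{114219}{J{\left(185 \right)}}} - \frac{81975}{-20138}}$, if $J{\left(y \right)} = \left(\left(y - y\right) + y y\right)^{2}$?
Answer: $\frac{451888146656568592015695517}{2863331706500113047225} \approx 1.5782 \cdot 10^{5}$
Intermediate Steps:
$J{\left(y \right)} = y^{4}$ ($J{\left(y \right)} = \left(0 + y^{2}\right)^{2} = \left(y^{2}\right)^{2} = y^{4}$)
$157819 - \frac{1}{\frac{95402}{\frac{107327}{-47082} - \frac{114219}{J{\left(185 \right)}}} - \frac{81975}{-20138}} = 157819 - \frac{1}{\frac{95402}{\frac{107327}{-47082} - \frac{114219}{185^{4}}} - \frac{81975}{-20138}} = 157819 - \frac{1}{\frac{95402}{107327 \left(- \frac{1}{47082}\right) - \frac{114219}{1171350625}} - - \frac{81975}{20138}} = 157819 - \frac{1}{\frac{95402}{- \frac{107327}{47082} - \frac{3087}{31658125}} + \frac{81975}{20138}} = 157819 - \frac{1}{\frac{95402}{- \frac{3397916924009}{1490527841250}} + \frac{81975}{20138}} = 157819 - \frac{1}{95402 \left(- \frac{1490527841250}{3397916924009}\right) + \frac{81975}{20138}} = 157819 - \frac{1}{- \frac{142199337110932500}{3397916924009} + \frac{81975}{20138}} = 157819 - \frac{1}{- \frac{2863331706500113047225}{68427251015693242}} = 157819 - - \frac{68427251015693242}{2863331706500113047225} = 157819 + \frac{68427251015693242}{2863331706500113047225} = \frac{451888146656568592015695517}{2863331706500113047225}$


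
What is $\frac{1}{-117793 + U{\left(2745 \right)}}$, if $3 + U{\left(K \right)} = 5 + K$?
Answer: $- \frac{1}{115046} \approx -8.6922 \cdot 10^{-6}$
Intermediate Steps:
$U{\left(K \right)} = 2 + K$ ($U{\left(K \right)} = -3 + \left(5 + K\right) = 2 + K$)
$\frac{1}{-117793 + U{\left(2745 \right)}} = \frac{1}{-117793 + \left(2 + 2745\right)} = \frac{1}{-117793 + 2747} = \frac{1}{-115046} = - \frac{1}{115046}$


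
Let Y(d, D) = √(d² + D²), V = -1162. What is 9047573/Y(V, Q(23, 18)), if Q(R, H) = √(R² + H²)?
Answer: 9047573*√1351097/1351097 ≈ 7783.8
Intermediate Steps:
Q(R, H) = √(H² + R²)
Y(d, D) = √(D² + d²)
9047573/Y(V, Q(23, 18)) = 9047573/(√((√(18² + 23²))² + (-1162)²)) = 9047573/(√((√(324 + 529))² + 1350244)) = 9047573/(√((√853)² + 1350244)) = 9047573/(√(853 + 1350244)) = 9047573/(√1351097) = 9047573*(√1351097/1351097) = 9047573*√1351097/1351097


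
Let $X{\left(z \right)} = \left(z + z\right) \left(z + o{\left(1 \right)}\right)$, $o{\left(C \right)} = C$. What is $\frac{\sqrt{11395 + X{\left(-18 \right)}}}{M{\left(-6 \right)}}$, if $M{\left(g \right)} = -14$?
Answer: $- \frac{\sqrt{12007}}{14} \approx -7.8269$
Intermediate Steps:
$X{\left(z \right)} = 2 z \left(1 + z\right)$ ($X{\left(z \right)} = \left(z + z\right) \left(z + 1\right) = 2 z \left(1 + z\right)$)
$\frac{\sqrt{11395 + X{\left(-18 \right)}}}{M{\left(-6 \right)}} = \frac{\sqrt{11395 + 2 \left(-18\right) \left(1 - 18\right)}}{-14} = \sqrt{11395 + 2 \left(-18\right) \left(-17\right)} \left(- \frac{1}{14}\right) = \sqrt{11395 + 612} \left(- \frac{1}{14}\right) = \sqrt{12007} \left(- \frac{1}{14}\right) = - \frac{\sqrt{12007}}{14}$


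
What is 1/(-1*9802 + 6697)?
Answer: -1/3105 ≈ -0.00032206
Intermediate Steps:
1/(-1*9802 + 6697) = 1/(-9802 + 6697) = 1/(-3105) = -1/3105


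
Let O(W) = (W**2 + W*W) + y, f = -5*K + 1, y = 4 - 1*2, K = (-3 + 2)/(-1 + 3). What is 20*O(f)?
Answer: 530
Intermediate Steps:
K = -1/2 ≈ -0.50000
y = 2 (y = 4 - 2 = 2)
f = 7/2 (f = -5*(-1/2) + 1 = 5/2 + 1 = 7/2 ≈ 3.5000)
O(W) = 2 + 2*W**2 (O(W) = (W**2 + W*W) + 2 = (W**2 + W**2) + 2 = 2*W**2 + 2 = 2 + 2*W**2)
20*O(f) = 20*(2 + 2*(7/2)**2) = 20*(2 + 2*(49/4)) = 20*(2 + 49/2) = 20*(53/2) = 530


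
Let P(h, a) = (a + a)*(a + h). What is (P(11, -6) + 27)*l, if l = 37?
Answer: -1221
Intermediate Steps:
P(h, a) = 2*a*(a + h) (P(h, a) = (2*a)*(a + h) = 2*a*(a + h))
(P(11, -6) + 27)*l = (2*(-6)*(-6 + 11) + 27)*37 = (2*(-6)*5 + 27)*37 = (-60 + 27)*37 = -33*37 = -1221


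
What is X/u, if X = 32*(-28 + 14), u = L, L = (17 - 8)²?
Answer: -448/81 ≈ -5.5309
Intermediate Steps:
L = 81 (L = 9² = 81)
u = 81
X = -448 (X = 32*(-14) = -448)
X/u = -448/81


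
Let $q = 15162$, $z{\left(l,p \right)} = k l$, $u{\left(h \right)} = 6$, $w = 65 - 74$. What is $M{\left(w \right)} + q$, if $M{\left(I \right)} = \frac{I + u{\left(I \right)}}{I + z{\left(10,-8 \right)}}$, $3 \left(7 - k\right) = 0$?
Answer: $\frac{924879}{61} \approx 15162.0$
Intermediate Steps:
$k = 7$ ($k = 7 - 0 = 7 + 0 = 7$)
$w = -9$ ($w = 65 - 74 = -9$)
$z{\left(l,p \right)} = 7 l$
$M{\left(I \right)} = \frac{6 + I}{70 + I}$ ($M{\left(I \right)} = \frac{I + 6}{I + 7 \cdot 10} = \frac{6 + I}{I + 70} = \frac{6 + I}{70 + I}$)
$M{\left(w \right)} + q = \frac{6 - 9}{70 - 9} + 15162 = \frac{1}{61} \left(-3\right) + 15162 = - \frac{3}{61} + 15162 = \frac{924879}{61}$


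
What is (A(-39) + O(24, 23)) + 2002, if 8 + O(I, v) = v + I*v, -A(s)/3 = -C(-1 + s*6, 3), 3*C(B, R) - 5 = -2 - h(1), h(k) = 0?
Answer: 2572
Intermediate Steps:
C(B, R) = 1 (C(B, R) = 5/3 + (-2 - 1*0)/3 = 5/3 + (-2 + 0)/3 = 5/3 + (⅓)*(-2) = 5/3 - ⅔ = 1)
A(s) = 3 (A(s) = -(-3) = -3*(-1) = 3)
O(I, v) = -8 + v + I*v (O(I, v) = -8 + (v + I*v) = -8 + v + I*v)
(A(-39) + O(24, 23)) + 2002 = (3 + (-8 + 23 + 24*23)) + 2002 = (3 + (-8 + 23 + 552)) + 2002 = (3 + 567) + 2002 = 570 + 2002 = 2572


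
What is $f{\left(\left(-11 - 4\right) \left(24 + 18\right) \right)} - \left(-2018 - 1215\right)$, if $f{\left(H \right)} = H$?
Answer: $2603$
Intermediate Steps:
$f{\left(\left(-11 - 4\right) \left(24 + 18\right) \right)} - \left(-2018 - 1215\right) = \left(-11 - 4\right) \left(24 + 18\right) - \left(-2018 - 1215\right) = \left(-15\right) 42 - -3233 = -630 + 3233 = 2603$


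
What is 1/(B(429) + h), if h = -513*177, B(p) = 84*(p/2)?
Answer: -1/72783 ≈ -1.3739e-5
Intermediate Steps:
B(p) = 42*p (B(p) = 84*(p*(1/2)) = 84*(p/2) = 42*p)
h = -90801
1/(B(429) + h) = 1/(42*429 - 90801) = 1/(18018 - 90801) = 1/(-72783) = -1/72783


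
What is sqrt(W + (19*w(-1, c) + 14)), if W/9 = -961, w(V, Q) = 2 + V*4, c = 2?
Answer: 7*I*sqrt(177) ≈ 93.129*I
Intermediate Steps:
w(V, Q) = 2 + 4*V
W = -8649 (W = 9*(-961) = -8649)
sqrt(W + (19*w(-1, c) + 14)) = sqrt(-8649 + (19*(2 + 4*(-1)) + 14)) = sqrt(-8649 + (19*(2 - 4) + 14)) = sqrt(-8649 + (19*(-2) + 14)) = sqrt(-8649 + (-38 + 14)) = sqrt(-8649 - 24) = sqrt(-8673) = 7*I*sqrt(177)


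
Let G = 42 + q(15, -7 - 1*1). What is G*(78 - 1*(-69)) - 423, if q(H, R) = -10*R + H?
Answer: 19716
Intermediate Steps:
q(H, R) = H - 10*R
G = 137 (G = 42 + (15 - 10*(-7 - 1*1)) = 42 + (15 - 10*(-7 - 1)) = 42 + (15 - 10*(-8)) = 42 + (15 + 80) = 42 + 95 = 137)
G*(78 - 1*(-69)) - 423 = 137*(78 - 1*(-69)) - 423 = 137*(78 + 69) - 423 = 137*147 - 423 = 20139 - 423 = 19716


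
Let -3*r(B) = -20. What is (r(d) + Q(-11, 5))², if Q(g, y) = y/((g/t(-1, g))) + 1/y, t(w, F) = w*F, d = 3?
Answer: 784/225 ≈ 3.4844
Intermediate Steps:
t(w, F) = F*w
r(B) = 20/3 (r(B) = -⅓*(-20) = 20/3)
Q(g, y) = 1/y - y (Q(g, y) = y/((g/((g*(-1))))) + 1/y = y/((g/((-g)))) + 1/y = y/((g*(-1/g))) + 1/y = y/(-1) + 1/y = y*(-1) + 1/y = -y + 1/y = 1/y - y)
(r(d) + Q(-11, 5))² = (20/3 + (1/5 - 1*5))² = (20/3 + (⅕ - 5))² = (20/3 - 24/5)² = (28/15)² = 784/225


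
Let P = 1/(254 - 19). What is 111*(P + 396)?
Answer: 10329771/235 ≈ 43957.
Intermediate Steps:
P = 1/235 ≈ 0.0042553
111*(P + 396) = 111*(1/235 + 396) = 111*(93061/235) = 10329771/235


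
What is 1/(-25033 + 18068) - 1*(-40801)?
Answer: 284178964/6965 ≈ 40801.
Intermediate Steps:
1/(-25033 + 18068) - 1*(-40801) = 1/(-6965) + 40801 = -1/6965 + 40801 = 284178964/6965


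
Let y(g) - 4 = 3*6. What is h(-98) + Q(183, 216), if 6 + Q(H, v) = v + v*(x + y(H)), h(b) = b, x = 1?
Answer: 5080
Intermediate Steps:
y(g) = 22 (y(g) = 4 + 3*6 = 4 + 18 = 22)
Q(H, v) = -6 + 24*v (Q(H, v) = -6 + (v + v*(1 + 22)) = -6 + (v + v*23) = -6 + (v + 23*v) = -6 + 24*v)
h(-98) + Q(183, 216) = -98 + (-6 + 24*216) = -98 + (-6 + 5184) = -98 + 5178 = 5080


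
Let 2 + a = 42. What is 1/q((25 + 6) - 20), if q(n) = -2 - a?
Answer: -1/42 ≈ -0.023810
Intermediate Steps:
a = 40 (a = -2 + 42 = 40)
q(n) = -42 (q(n) = -2 - 1*40 = -2 - 40 = -42)
1/q((25 + 6) - 20) = 1/(-42) = -1/42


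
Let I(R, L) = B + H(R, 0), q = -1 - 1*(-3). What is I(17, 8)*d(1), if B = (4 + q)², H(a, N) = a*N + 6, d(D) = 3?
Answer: 126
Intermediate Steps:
q = 2 (q = -1 + 3 = 2)
H(a, N) = 6 + N*a (H(a, N) = N*a + 6 = 6 + N*a)
B = 36 (B = (4 + 2)² = 6² = 36)
I(R, L) = 42 (I(R, L) = 36 + (6 + 0*R) = 36 + (6 + 0) = 36 + 6 = 42)
I(17, 8)*d(1) = 42*3 = 126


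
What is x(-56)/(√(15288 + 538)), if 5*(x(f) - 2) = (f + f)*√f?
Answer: √15826*(5 - 112*I*√14)/39565 ≈ 0.015898 - 1.3325*I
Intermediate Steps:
x(f) = 2 + 2*f^(3/2)/5 (x(f) = 2 + ((f + f)*√f)/5 = 2 + ((2*f)*√f)/5 = 2 + (2*f^(3/2))/5 = 2 + 2*f^(3/2)/5)
x(-56)/(√(15288 + 538)) = (2 + 2*(-56)^(3/2)/5)/(√(15288 + 538)) = (2 + 2*(-112*I*√14)/5)/(√15826) = (2 - 224*I*√14/5)*(√15826/15826) = √15826*(2 - 224*I*√14/5)/15826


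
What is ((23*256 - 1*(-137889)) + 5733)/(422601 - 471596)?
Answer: -29902/9799 ≈ -3.0515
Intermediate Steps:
((23*256 - 1*(-137889)) + 5733)/(422601 - 471596) = ((5888 + 137889) + 5733)/(-48995) = (143777 + 5733)*(-1/48995) = 149510*(-1/48995) = -29902/9799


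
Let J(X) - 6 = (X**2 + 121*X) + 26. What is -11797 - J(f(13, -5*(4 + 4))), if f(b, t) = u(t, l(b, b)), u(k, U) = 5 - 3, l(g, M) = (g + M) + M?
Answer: -12075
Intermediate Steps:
l(g, M) = g + 2*M (l(g, M) = (M + g) + M = g + 2*M)
u(k, U) = 2
f(b, t) = 2
J(X) = 32 + X**2 + 121*X (J(X) = 6 + ((X**2 + 121*X) + 26) = 6 + (26 + X**2 + 121*X) = 32 + X**2 + 121*X)
-11797 - J(f(13, -5*(4 + 4))) = -11797 - (32 + 2**2 + 121*2) = -11797 - (32 + 4 + 242) = -11797 - 1*278 = -11797 - 278 = -12075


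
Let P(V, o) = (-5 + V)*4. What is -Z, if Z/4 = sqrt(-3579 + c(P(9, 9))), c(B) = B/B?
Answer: -4*I*sqrt(3578) ≈ -239.27*I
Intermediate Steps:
P(V, o) = -20 + 4*V
c(B) = 1
Z = 4*I*sqrt(3578) (Z = 4*sqrt(-3579 + 1) = 4*sqrt(-3578) = 4*(I*sqrt(3578)) = 4*I*sqrt(3578) ≈ 239.27*I)
-Z = -4*I*sqrt(3578)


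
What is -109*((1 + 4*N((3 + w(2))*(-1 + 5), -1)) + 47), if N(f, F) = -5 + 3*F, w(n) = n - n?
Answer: -1744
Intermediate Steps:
w(n) = 0
-109*((1 + 4*N((3 + w(2))*(-1 + 5), -1)) + 47) = -109*((1 + 4*(-5 + 3*(-1))) + 47) = -109*((1 + 4*(-5 - 3)) + 47) = -109*((1 + 4*(-8)) + 47) = -109*((1 - 32) + 47) = -109*(-31 + 47) = -109*16 = -1744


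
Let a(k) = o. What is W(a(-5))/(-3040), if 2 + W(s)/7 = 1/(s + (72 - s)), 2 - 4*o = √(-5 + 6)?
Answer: 1001/218880 ≈ 0.0045733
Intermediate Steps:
o = ¼ (o = ½ - √(-5 + 6)/4 = ½ - √1/4 = ½ - ¼*1 = ½ - ¼ = ¼ ≈ 0.25000)
a(k) = ¼
W(s) = -1001/72 (W(s) = -14 + 7/(s + (72 - s)) = -14 + 7/72 = -1001/72)
W(a(-5))/(-3040) = -1001/72/(-3040) = -1001/72*(-1/3040) = 1001/218880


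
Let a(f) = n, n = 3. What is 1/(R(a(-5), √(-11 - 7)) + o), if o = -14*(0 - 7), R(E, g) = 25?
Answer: 1/123 ≈ 0.0081301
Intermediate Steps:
a(f) = 3
o = 98 (o = -14*(-7) = 98)
1/(R(a(-5), √(-11 - 7)) + o) = 1/(25 + 98) = 1/123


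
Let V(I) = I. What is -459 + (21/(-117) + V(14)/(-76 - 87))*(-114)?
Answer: -908515/2119 ≈ -428.75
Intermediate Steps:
-459 + (21/(-117) + V(14)/(-76 - 87))*(-114) = -459 + (21/(-117) + 14/(-76 - 87))*(-114) = -459 + (21*(-1/117) + 14/(-163))*(-114) = -459 + (-7/39 + 14*(-1/163))*(-114) = -459 + (-7/39 - 14/163)*(-114) = -459 - 1687/6357*(-114) = -459 + 64106/2119 = -908515/2119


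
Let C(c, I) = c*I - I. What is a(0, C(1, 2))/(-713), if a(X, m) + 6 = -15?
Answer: 21/713 ≈ 0.029453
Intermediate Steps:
C(c, I) = -I + I*c (C(c, I) = I*c - I = -I + I*c)
a(X, m) = -21 (a(X, m) = -6 - 15 = -21)
a(0, C(1, 2))/(-713) = -21/(-713) = -21*(-1/713) = 21/713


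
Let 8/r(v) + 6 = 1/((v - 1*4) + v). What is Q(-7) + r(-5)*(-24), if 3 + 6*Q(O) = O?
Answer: 7639/255 ≈ 29.957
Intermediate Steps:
Q(O) = -½ + O/6
r(v) = 8/(-6 + 1/(-4 + 2*v)) (r(v) = 8/(-6 + 1/((v - 1*4) + v)) = 8/(-6 + 1/((v - 4) + v)) = 8/(-6 + 1/((-4 + v) + v)) = 8/(-6 + 1/(-4 + 2*v)))
Q(-7) + r(-5)*(-24) = (-½ + (⅙)*(-7)) + (16*(2 - 1*(-5))/(-25 + 12*(-5)))*(-24) = (-½ - 7/6) + (16*(2 + 5)/(-25 - 60))*(-24) = -5/3 + (16*7/(-85))*(-24) = -5/3 + (16*(-1/85)*7)*(-24) = -5/3 - 112/85*(-24) = -5/3 + 2688/85 = 7639/255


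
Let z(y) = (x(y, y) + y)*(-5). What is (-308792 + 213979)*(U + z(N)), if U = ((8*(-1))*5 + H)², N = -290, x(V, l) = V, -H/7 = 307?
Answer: -454592400873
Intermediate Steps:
H = -2149 (H = -7*307 = -2149)
z(y) = -10*y (z(y) = (y + y)*(-5) = (2*y)*(-5) = -10*y)
U = 4791721 (U = ((8*(-1))*5 - 2149)² = (-8*5 - 2149)² = (-40 - 2149)² = (-2189)² = 4791721)
(-308792 + 213979)*(U + z(N)) = (-308792 + 213979)*(4791721 - 10*(-290)) = -94813*(4791721 + 2900) = -94813*4794621 = -454592400873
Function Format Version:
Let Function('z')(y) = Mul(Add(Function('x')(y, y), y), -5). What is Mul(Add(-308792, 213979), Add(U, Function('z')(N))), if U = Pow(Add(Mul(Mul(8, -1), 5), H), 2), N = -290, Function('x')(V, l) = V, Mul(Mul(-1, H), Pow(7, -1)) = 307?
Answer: -454592400873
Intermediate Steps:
H = -2149 (H = Mul(-7, 307) = -2149)
Function('z')(y) = Mul(-10, y) (Function('z')(y) = Mul(Add(y, y), -5) = Mul(Mul(2, y), -5) = Mul(-10, y))
U = 4791721 (U = Pow(Add(Mul(Mul(8, -1), 5), -2149), 2) = Pow(Add(Mul(-8, 5), -2149), 2) = Pow(Add(-40, -2149), 2) = Pow(-2189, 2) = 4791721)
Mul(Add(-308792, 213979), Add(U, Function('z')(N))) = Mul(Add(-308792, 213979), Add(4791721, Mul(-10, -290))) = Mul(-94813, Add(4791721, 2900)) = Mul(-94813, 4794621) = -454592400873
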